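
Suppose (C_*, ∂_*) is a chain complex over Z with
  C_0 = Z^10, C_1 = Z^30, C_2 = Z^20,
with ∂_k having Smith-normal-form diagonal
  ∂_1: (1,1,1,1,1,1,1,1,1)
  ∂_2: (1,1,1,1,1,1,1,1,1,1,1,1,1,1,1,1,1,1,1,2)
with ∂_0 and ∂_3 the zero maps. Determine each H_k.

H_0 ≅ Z,  H_1 ≅ Z ⊕ Z/2Z,  H_2 = 0.

H_0: b_0 = 10 − 0 − 9 = 1; torsion from ∂_1 factors > 1: none. So H_0 ≅ Z.
H_1: b_1 = 30 − 9 − 20 = 1; torsion from ∂_2 factors > 1: [2]. So H_1 ≅ Z ⊕ Z/2Z.
H_2: b_2 = 20 − 20 − 0 = 0; torsion from ∂_3 factors > 1: none. So H_2 ≅ 0.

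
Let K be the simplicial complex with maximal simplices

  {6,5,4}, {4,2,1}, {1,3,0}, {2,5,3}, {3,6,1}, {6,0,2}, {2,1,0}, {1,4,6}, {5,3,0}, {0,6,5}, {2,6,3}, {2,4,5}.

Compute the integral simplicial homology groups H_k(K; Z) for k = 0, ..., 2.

H_0 ≅ Z,  H_1 ≅ Z/2,  H_2 = 0.

Order the vertices as 0 < 1 < 2 < 3 < 4 < 5 < 6. Listing each simplex with vertices in this order, K has dimension 2 with simplices:

  0-simplices (7): [0], [1], [2], [3], [4], [5], [6]
  1-simplices (18): [0,1], [0,2], [0,3], [0,5], [0,6], [1,2], [1,3], [1,4], [1,6], [2,3], [2,4], [2,5], [2,6], [3,5], [3,6], [4,5], [4,6], [5,6]
  2-simplices (12): [0,1,2], [0,1,3], [0,2,6], [0,3,5], [0,5,6], [1,2,4], [1,3,6], [1,4,6], [2,3,5], [2,3,6], [2,4,5], [4,5,6]

Hence C_0 ≅ Z^7, C_1 ≅ Z^18, C_2 ≅ Z^12.

Boundary ∂_1: C_1 → C_0 is given by ∂[p,q] = [q] − [p].
The resulting 7×18 matrix has rank 6, and its Smith normal form has invariant factors (1,1,1,1,1,1).

The boundary map ∂_2: C_2 → C_1 sends each 2-simplex [p,q,r] to [q,r] − [p,r] + [p,q]. For instance
  ∂[0,1,2] = [1,2] − [0,2] + [0,1],
  ∂[0,2,6] = [2,6] − [0,6] + [0,2].
As a 18×12 matrix over Z this has rank 12, with invariant factors (1,1,1,1,1,1,1,1,1,1,1,2).

Computing H_k = (kernel of ∂_k) / (image of ∂_{k+1}):

  H_0: rank C_0 − rank ∂_1 = 7 − 6 = 1, and the invariant factors of ∂_1 are all 1, so H_0 ≅ Z.
  H_1: rank ker ∂_1 − rank ∂_2 = (18 − 6) − 12 = 0, and ∂_2 has invariant factor 2 > 1, so H_1 ≅ Z/2.
  H_2: rank ker ∂_2 − rank ∂_3 = (12 − 12) − 0 = 0, and there is no ∂_3, so H_2 ≅ 0.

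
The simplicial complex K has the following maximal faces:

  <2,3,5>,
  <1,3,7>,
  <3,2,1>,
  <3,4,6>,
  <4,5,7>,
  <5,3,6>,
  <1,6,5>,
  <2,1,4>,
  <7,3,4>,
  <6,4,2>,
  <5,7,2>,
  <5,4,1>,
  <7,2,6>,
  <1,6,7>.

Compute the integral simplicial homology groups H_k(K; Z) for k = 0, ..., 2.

Take the total order 1 < 2 < 3 < 4 < 5 < 6 < 7 on the vertex set. Then K (dimension 2) consists of the simplices:

  0-simplices (7): [1], [2], [3], [4], [5], [6], [7]
  1-simplices (21): [1,2], [1,3], [1,4], [1,5], [1,6], [1,7], [2,3], [2,4], [2,5], [2,6], [2,7], [3,4], [3,5], [3,6], [3,7], [4,5], [4,6], [4,7], [5,6], [5,7], [6,7]
  2-simplices (14): [1,2,3], [1,2,4], [1,3,7], [1,4,5], [1,5,6], [1,6,7], [2,3,5], [2,4,6], [2,5,7], [2,6,7], [3,4,6], [3,4,7], [3,5,6], [4,5,7]

giving chain groups C_0 ≅ Z^7, C_1 ≅ Z^21, C_2 ≅ Z^14.

∂_1: C_1 → C_0 is given by ∂[p,q] = [q] − [p]. For instance
  ∂[1,4] = [4] − [1].
As a 7×21 matrix over Z this has rank 6, with invariant factors (1,1,1,1,1,1).

The boundary map ∂_2: C_2 → C_1 maps a triangle to the signed sum of its edges. For instance
  ∂[2,5,7] = [5,7] − [2,7] + [2,5],
  ∂[2,4,6] = [4,6] − [2,6] + [2,4].
The 21×14 boundary matrix has rank 13 and Smith normal form diag(1,1,1,1,1,1,1,1,1,1,1,1,1).

From H_k ≅ ker(∂_k) / im(∂_{k+1}) we obtain:

  H_0: rank C_0 − rank ∂_1 = 7 − 6 = 1, and the invariant factors of ∂_1 are all 1, so H_0 = Z.
  H_1: rank ker ∂_1 − rank ∂_2 = (21 − 6) − 13 = 2, and the invariant factors of ∂_2 are all 1, so H_1 = Z^2.
  H_2: rank ker ∂_2 − rank ∂_3 = (14 − 13) − 0 = 1, and there is no ∂_3, so H_2 = Z.

H_0 = Z,  H_1 = Z^2,  H_2 = Z.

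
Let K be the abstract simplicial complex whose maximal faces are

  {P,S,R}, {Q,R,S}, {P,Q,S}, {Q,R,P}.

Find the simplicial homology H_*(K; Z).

Order the vertices as P < Q < R < S. Listing each simplex with vertices in this order, K has dimension 2 with simplices:

  0-simplices (4): P, Q, R, S
  1-simplices (6): PQ, PR, PS, QR, QS, RS
  2-simplices (4): PQR, PQS, PRS, QRS

so the chain groups are C_0 ≅ Z^4, C_1 ≅ Z^6, C_2 ≅ Z^4.

The boundary map ∂_1: C_1 → C_0 is given by ∂[p,q] = [q] − [p].
The 4×6 boundary matrix has rank 3 and Smith normal form diag(1,1,1).

The boundary map ∂_2: C_2 → C_1 maps a triangle to the signed sum of its edges. For instance
  ∂PQS = QS − PS + PQ,
  ∂PRS = RS − PS + PR.
The 6×4 boundary matrix has rank 3 and Smith normal form diag(1,1,1).

From H_k ≅ ker(∂_k) / im(∂_{k+1}) we obtain:

  H_0: rank C_0 − rank ∂_1 = 4 − 3 = 1, and the invariant factors of ∂_1 are all 1, so H_0 ≅ Z.
  H_1: rank ker ∂_1 − rank ∂_2 = (6 − 3) − 3 = 0, and the invariant factors of ∂_2 are all 1, so H_1 ≅ 0.
  H_2: rank ker ∂_2 − rank ∂_3 = (4 − 3) − 0 = 1, and there is no ∂_3, so H_2 ≅ Z.

H_0 ≅ Z,  H_1 = 0,  H_2 ≅ Z.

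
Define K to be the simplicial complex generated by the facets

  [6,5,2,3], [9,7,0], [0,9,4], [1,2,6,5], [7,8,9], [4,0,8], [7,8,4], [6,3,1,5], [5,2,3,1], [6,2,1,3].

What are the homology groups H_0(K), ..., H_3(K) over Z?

H_0 = Z^2,  H_1 = Z,  H_2 = 0,  H_3 = Z.

Fix the vertex order 0 < 1 < 2 < 3 < 4 < 5 < 6 < 7 < 8 < 9 and write every simplex with vertices in increasing order. Then dim K = 3 and the simplices of K are:

  0-simplices (10): [0], [1], [2], [3], [4], [5], [6], [7], [8], [9]
  1-simplices (20): [0,4], [0,7], [0,8], [0,9], [1,2], [1,3], [1,5], [1,6], [2,3], [2,5], [2,6], [3,5], [3,6], [4,7], [4,8], [4,9], [5,6], [7,8], [7,9], [8,9]
  2-simplices (15): [0,4,8], [0,4,9], [0,7,9], [1,2,3], [1,2,5], [1,2,6], [1,3,5], [1,3,6], [1,5,6], [2,3,5], [2,3,6], [2,5,6], [3,5,6], [4,7,8], [7,8,9]
  3-simplices (5): [1,2,3,5], [1,2,3,6], [1,2,5,6], [1,3,5,6], [2,3,5,6]

giving chain groups C_0 ≅ Z^10, C_1 ≅ Z^20, C_2 ≅ Z^15, C_3 ≅ Z^5.

∂_1: C_1 → C_0 maps an edge to its endpoints' difference, ∂[p,q] = q − p. For instance
  ∂[4,7] = [7] − [4].
The 10×20 boundary matrix has rank 8 and Smith normal form diag(1,1,1,1,1,1,1,1).

∂_2: C_2 → C_1 maps a triangle to the signed sum of its edges. For instance
  ∂[1,3,5] = [3,5] − [1,5] + [1,3],
  ∂[7,8,9] = [8,9] − [7,9] + [7,8].
As a 20×15 matrix over Z this has rank 11, with invariant factors (1,1,1,1,1,1,1,1,1,1,1).

∂_3: C_3 → C_2 sends each 3-simplex σ to the alternating sum Σ_i (−1)^i (σ with its i-th vertex removed). For instance
  ∂[1,2,5,6] = [2,5,6] − [1,5,6] + [1,2,6] − [1,2,5],
  ∂[1,3,5,6] = [3,5,6] − [1,5,6] + [1,3,6] − [1,3,5].
The 15×5 boundary matrix has rank 4 and Smith normal form diag(1,1,1,1).

Computing H_k = (kernel of ∂_k) / (image of ∂_{k+1}):

  H_0: rank C_0 − rank ∂_1 = 10 − 8 = 2, and the invariant factors of ∂_1 are all 1, so H_0 = Z^2.
  H_1: rank ker ∂_1 − rank ∂_2 = (20 − 8) − 11 = 1, and the invariant factors of ∂_2 are all 1, so H_1 = Z.
  H_2: rank ker ∂_2 − rank ∂_3 = (15 − 11) − 4 = 0, and the invariant factors of ∂_3 are all 1, so H_2 = 0.
  H_3: rank ker ∂_3 − rank ∂_4 = (5 − 4) − 0 = 1, and there is no ∂_4, so H_3 = Z.

(K is a triangulation of the disjoint union of the Möbius band and the 3-sphere S^3.)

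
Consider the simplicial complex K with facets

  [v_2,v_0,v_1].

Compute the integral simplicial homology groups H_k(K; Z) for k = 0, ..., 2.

H_0 = Z,  H_1 = 0,  H_2 = 0.

Fix the vertex order v_0 < v_1 < v_2 and write every simplex with vertices in increasing order. Then dim K = 2 and the simplices of K are:

  0-simplices (3): [v_0], [v_1], [v_2]
  1-simplices (3): [v_0,v_1], [v_0,v_2], [v_1,v_2]
  2-simplices (1): [v_0,v_1,v_2]

Hence C_0 ≅ Z^3, C_1 ≅ Z^3, C_2 ≅ Z^1.

Boundary ∂_1: C_1 → C_0 is given by ∂[p,q] = [q] − [p].
The resulting 3×3 matrix has rank 2, and its Smith normal form has invariant factors (1,1).

The boundary map ∂_2: C_2 → C_1 maps a triangle to the signed sum of its edges. For instance
  ∂[v_0,v_1,v_2] = [v_1,v_2] − [v_0,v_2] + [v_0,v_1].
The resulting 3×1 matrix has rank 1, and its Smith normal form has invariant factors (1).

Now H_k = ker ∂_k / im ∂_{k+1}, so:

  H_0: rank C_0 − rank ∂_1 = 3 − 2 = 1, and the invariant factors of ∂_1 are all 1, so H_0 = Z.
  H_1: rank ker ∂_1 − rank ∂_2 = (3 − 2) − 1 = 0, and the invariant factors of ∂_2 are all 1, so H_1 = 0.
  H_2: rank ker ∂_2 − rank ∂_3 = (1 − 1) − 0 = 0, and there is no ∂_3, so H_2 = 0.

As a check, the Euler characteristic is 3 − 3 + 1 = 1, which agrees with 1 − 0 + 0 = 1.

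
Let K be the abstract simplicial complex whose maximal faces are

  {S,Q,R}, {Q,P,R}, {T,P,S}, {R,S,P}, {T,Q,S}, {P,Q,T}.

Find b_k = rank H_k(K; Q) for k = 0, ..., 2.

b_0 = 1, b_1 = 0, b_2 = 1.

Fix the vertex order P < Q < R < S < T and write every simplex with vertices in increasing order. Then dim K = 2 and the simplices of K are:

  0-simplices (5): P, Q, R, S, T
  1-simplices (9): PQ, PR, PS, PT, QR, QS, QT, RS, ST
  2-simplices (6): PQR, PQT, PRS, PST, QRS, QST

giving chain groups C_0 ≅ Z^5, C_1 ≅ Z^9, C_2 ≅ Z^6.

The boundary map ∂_1: C_1 → C_0 is given by ∂[p,q] = [q] − [p]. For instance
  ∂PS = S − P.
As a 5×9 matrix over Z this has rank 4, with invariant factors (1,1,1,1).

∂_2: C_2 → C_1 sends each 2-simplex [p,q,r] to [q,r] − [p,r] + [p,q]. For instance
  ∂PQR = QR − PR + PQ,
  ∂PST = ST − PT + PS.
The resulting 9×6 matrix has rank 5, and its Smith normal form has invariant factors (1,1,1,1,1).

From H_k ≅ ker(∂_k) / im(∂_{k+1}) we obtain:

  H_0: rank C_0 − rank ∂_1 = 5 − 4 = 1, and the invariant factors of ∂_1 are all 1, so H_0 = Z.
  H_1: rank ker ∂_1 − rank ∂_2 = (9 − 4) − 5 = 0, and the invariant factors of ∂_2 are all 1, so H_1 = 0.
  H_2: rank ker ∂_2 − rank ∂_3 = (6 − 5) − 0 = 1, and there is no ∂_3, so H_2 = Z.

As a check, the Euler characteristic is 5 − 9 + 6 = 2, which agrees with 1 − 0 + 1 = 2.
(K is a triangulation of the 2-sphere S^2.)

Hence the Betti numbers are b_0 = 1, b_1 = 0, b_2 = 1.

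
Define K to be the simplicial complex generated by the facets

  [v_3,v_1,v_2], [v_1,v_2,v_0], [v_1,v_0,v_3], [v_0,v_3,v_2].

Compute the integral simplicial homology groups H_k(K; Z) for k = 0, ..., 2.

We work with the vertex ordering v_0 < v_1 < v_2 < v_3. The simplices of K, each written with vertices in increasing order, are:

  0-simplices (4): [v_0], [v_1], [v_2], [v_3]
  1-simplices (6): [v_0,v_1], [v_0,v_2], [v_0,v_3], [v_1,v_2], [v_1,v_3], [v_2,v_3]
  2-simplices (4): [v_0,v_1,v_2], [v_0,v_1,v_3], [v_0,v_2,v_3], [v_1,v_2,v_3]

so the chain groups are C_0 ≅ Z^4, C_1 ≅ Z^6, C_2 ≅ Z^4.

∂_1: C_1 → C_0 sends each edge [p,q] (with p < q) to q − p. For instance
  ∂[v_1,v_2] = [v_2] − [v_1].
As a 4×6 matrix over Z this has rank 3, with invariant factors (1,1,1).

The boundary map ∂_2: C_2 → C_1 sends each 2-simplex [p,q,r] to [q,r] − [p,r] + [p,q]. For instance
  ∂[v_0,v_1,v_3] = [v_1,v_3] − [v_0,v_3] + [v_0,v_1],
  ∂[v_0,v_1,v_2] = [v_1,v_2] − [v_0,v_2] + [v_0,v_1].
The 6×4 boundary matrix has rank 3 and Smith normal form diag(1,1,1).

From H_k ≅ ker(∂_k) / im(∂_{k+1}) we obtain:

  H_0: rank C_0 − rank ∂_1 = 4 − 3 = 1, and the invariant factors of ∂_1 are all 1, so H_0 = Z.
  H_1: rank ker ∂_1 − rank ∂_2 = (6 − 3) − 3 = 0, and the invariant factors of ∂_2 are all 1, so H_1 = 0.
  H_2: rank ker ∂_2 − rank ∂_3 = (4 − 3) − 0 = 1, and there is no ∂_3, so H_2 = Z.

As a check, the Euler characteristic is 4 − 6 + 4 = 2, which agrees with 1 − 0 + 1 = 2.

H_0 ≅ Z,  H_1 = 0,  H_2 ≅ Z.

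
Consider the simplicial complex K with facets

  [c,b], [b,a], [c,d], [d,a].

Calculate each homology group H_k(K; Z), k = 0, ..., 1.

K has 4 vertices, 4 edges.
rank ∂_0 = 0, rank ∂_1 = 3 ⇒ b_0 = 4 − 0 − 3 = 1; all invariant factors of ∂_1 are 1 so no torsion. So H_0 ≅ Z.
rank ∂_1 = 3, rank ∂_2 = 0 ⇒ b_1 = 4 − 3 − 0 = 1. So H_1 ≅ Z.

H_0 = Z,  H_1 = Z.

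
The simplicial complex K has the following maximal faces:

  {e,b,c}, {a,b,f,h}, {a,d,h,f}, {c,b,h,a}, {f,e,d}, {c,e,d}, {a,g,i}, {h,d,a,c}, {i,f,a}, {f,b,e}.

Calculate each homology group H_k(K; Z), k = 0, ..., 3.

We work with the vertex ordering a < b < c < d < e < f < g < h < i. The simplices of K, each written with vertices in increasing order, are:

  0-simplices (9): a, b, c, d, e, f, g, h, i
  1-simplices (21): ab, ac, ad, af, ag, ah, ai, bc, be, bf, bh, cd, ce, ch, de, df, dh, ef, fh, fi, gi
  2-simplices (18): abc, abf, abh, acd, ach, adf, adh, afh, afi, agi, bce, bch, bef, bfh, cde, cdh, def, dfh
  3-simplices (4): abch, abfh, acdh, adfh

giving chain groups C_0 ≅ Z^9, C_1 ≅ Z^21, C_2 ≅ Z^18, C_3 ≅ Z^4.

Boundary ∂_1: C_1 → C_0 is given by ∂[p,q] = [q] − [p]. For instance
  ∂af = f − a.
The resulting 9×21 matrix has rank 8, and its Smith normal form has invariant factors (1,1,1,1,1,1,1,1).

Boundary ∂_2: C_2 → C_1 sends each 2-simplex [p,q,r] to [q,r] − [p,r] + [p,q]. For instance
  ∂cde = de − ce + cd,
  ∂acd = cd − ad + ac.
The 21×18 boundary matrix has rank 13 and Smith normal form diag(1,1,1,1,1,1,1,1,1,1,1,1,1).

The boundary map ∂_3: C_3 → C_2 sends each 3-simplex σ to the alternating sum Σ_i (−1)^i (σ with its i-th vertex removed). For instance
  ∂abch = bch − ach + abh − abc,
  ∂adfh = dfh − afh + adh − adf.
This gives a 18×4 integer matrix of rank 4; reducing to Smith normal form yields diagonal entries (1,1,1,1).

Computing H_k = (kernel of ∂_k) / (image of ∂_{k+1}):

  H_0: rank C_0 − rank ∂_1 = 9 − 8 = 1, and the invariant factors of ∂_1 are all 1, so H_0 ≅ Z.
  H_1: rank ker ∂_1 − rank ∂_2 = (21 − 8) − 13 = 0, and the invariant factors of ∂_2 are all 1, so H_1 ≅ 0.
  H_2: rank ker ∂_2 − rank ∂_3 = (18 − 13) − 4 = 1, and the invariant factors of ∂_3 are all 1, so H_2 ≅ Z.
  H_3: rank ker ∂_3 − rank ∂_4 = (4 − 4) − 0 = 0, and there is no ∂_4, so H_3 ≅ 0.

As a check, the Euler characteristic is 9 − 21 + 18 − 4 = 2, which agrees with 1 − 0 + 1 − 0 = 2.

H_0 = Z,  H_1 = 0,  H_2 = Z,  H_3 = 0.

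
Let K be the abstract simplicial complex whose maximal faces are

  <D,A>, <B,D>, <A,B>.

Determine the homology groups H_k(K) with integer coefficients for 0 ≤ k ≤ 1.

Take the total order A < B < D on the vertex set. Then K (dimension 1) consists of the simplices:

  0-simplices (3): A, B, D
  1-simplices (3): AB, AD, BD

Hence C_0 ≅ Z^3, C_1 ≅ Z^3.

∂_1: C_1 → C_0 maps an edge to its endpoints' difference, ∂[p,q] = q − p.
The resulting 3×3 matrix has rank 2, and its Smith normal form has invariant factors (1,1).

From H_k ≅ ker(∂_k) / im(∂_{k+1}) we obtain:

  H_0: rank C_0 − rank ∂_1 = 3 − 2 = 1, and the invariant factors of ∂_1 are all 1, so H_0 = Z.
  H_1: rank ker ∂_1 − rank ∂_2 = (3 − 2) − 0 = 1, and there is no ∂_2, so H_1 = Z.

As a check, the Euler characteristic is 3 − 3 = 0, which agrees with 1 − 1 = 0.

H_0 ≅ Z,  H_1 ≅ Z.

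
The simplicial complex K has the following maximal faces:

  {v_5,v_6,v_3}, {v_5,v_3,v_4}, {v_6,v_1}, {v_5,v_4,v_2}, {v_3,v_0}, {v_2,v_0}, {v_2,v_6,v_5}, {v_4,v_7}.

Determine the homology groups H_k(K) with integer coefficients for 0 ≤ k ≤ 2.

H_0 = Z,  H_1 = Z,  H_2 = 0.

Order the vertices as v_0 < v_1 < v_2 < v_3 < v_4 < v_5 < v_6 < v_7. Listing each simplex with vertices in this order, K has dimension 2 with simplices:

  0-simplices (8): [v_0], [v_1], [v_2], [v_3], [v_4], [v_5], [v_6], [v_7]
  1-simplices (12): [v_0,v_2], [v_0,v_3], [v_1,v_6], [v_2,v_4], [v_2,v_5], [v_2,v_6], [v_3,v_4], [v_3,v_5], [v_3,v_6], [v_4,v_5], [v_4,v_7], [v_5,v_6]
  2-simplices (4): [v_2,v_4,v_5], [v_2,v_5,v_6], [v_3,v_4,v_5], [v_3,v_5,v_6]

Hence C_0 ≅ Z^8, C_1 ≅ Z^12, C_2 ≅ Z^4.

∂_1: C_1 → C_0 maps an edge to its endpoints' difference, ∂[p,q] = q − p. For instance
  ∂[v_5,v_6] = [v_6] − [v_5].
As a 8×12 matrix over Z this has rank 7, with invariant factors (1,1,1,1,1,1,1).

∂_2: C_2 → C_1 sends each 2-simplex [p,q,r] to [q,r] − [p,r] + [p,q]. For instance
  ∂[v_2,v_5,v_6] = [v_5,v_6] − [v_2,v_6] + [v_2,v_5],
  ∂[v_2,v_4,v_5] = [v_4,v_5] − [v_2,v_5] + [v_2,v_4].
As a 12×4 matrix over Z this has rank 4, with invariant factors (1,1,1,1).

Reading off H_k = ker ∂_k / im ∂_{k+1}:

  H_0: rank C_0 − rank ∂_1 = 8 − 7 = 1, and the invariant factors of ∂_1 are all 1, so H_0 = Z.
  H_1: rank ker ∂_1 − rank ∂_2 = (12 − 7) − 4 = 1, and the invariant factors of ∂_2 are all 1, so H_1 = Z.
  H_2: rank ker ∂_2 − rank ∂_3 = (4 − 4) − 0 = 0, and there is no ∂_3, so H_2 = 0.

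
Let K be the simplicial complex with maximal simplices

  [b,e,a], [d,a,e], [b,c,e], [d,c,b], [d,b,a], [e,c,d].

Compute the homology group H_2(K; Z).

H_2 = Z.

We work with the vertex ordering a < b < c < d < e. The simplices of K, each written with vertices in increasing order, are:

  0-simplices (5): a, b, c, d, e
  1-simplices (9): ab, ad, ae, bc, bd, be, cd, ce, de
  2-simplices (6): abd, abe, ade, bcd, bce, cde

so the chain groups are C_0 ≅ Z^5, C_1 ≅ Z^9, C_2 ≅ Z^6.

Boundary ∂_1: C_1 → C_0 is given by ∂[p,q] = [q] − [p]. For instance
  ∂be = e − b.
This gives a 5×9 integer matrix of rank 4; reducing to Smith normal form yields diagonal entries (1,1,1,1).

The boundary map ∂_2: C_2 → C_1 maps a triangle to the signed sum of its edges. For instance
  ∂ade = de − ae + ad,
  ∂bcd = cd − bd + bc.
The resulting 9×6 matrix has rank 5, and its Smith normal form has invariant factors (1,1,1,1,1).

Reading off H_k = ker ∂_k / im ∂_{k+1}:

  H_2: rank ker ∂_2 − rank ∂_3 = (6 − 5) − 0 = 1, and there is no ∂_3, so H_2 ≅ Z.

(K is a triangulation of the 2-sphere S^2.)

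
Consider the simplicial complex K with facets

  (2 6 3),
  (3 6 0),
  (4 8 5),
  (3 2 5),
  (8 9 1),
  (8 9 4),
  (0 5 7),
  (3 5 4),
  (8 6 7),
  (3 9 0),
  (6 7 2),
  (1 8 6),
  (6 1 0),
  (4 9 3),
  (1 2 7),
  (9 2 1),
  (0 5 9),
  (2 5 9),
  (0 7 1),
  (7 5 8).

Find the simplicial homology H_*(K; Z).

Take the total order 0 < 1 < 2 < 3 < 4 < 5 < 6 < 7 < 8 < 9 on the vertex set. Then K (dimension 2) consists of the simplices:

  0-simplices (10): [0], [1], [2], [3], [4], [5], [6], [7], [8], [9]
  1-simplices (30): (30 of them)
  2-simplices (20): (20 of them)

Hence C_0 ≅ Z^10, C_1 ≅ Z^30, C_2 ≅ Z^20.

Boundary ∂_1: C_1 → C_0 sends each edge [p,q] (with p < q) to q − p.
The resulting 10×30 matrix has rank 9, and its Smith normal form has invariant factors (1,1,1,1,1,1,1,1,1).

∂_2: C_2 → C_1 acts by ∂[p,q,r] = [q,r] − [p,r] + [p,q]. For instance
  ∂[2,5,9] = [5,9] − [2,9] + [2,5],
  ∂[2,6,7] = [6,7] − [2,7] + [2,6].
The resulting 30×20 matrix has rank 20, and its Smith normal form has invariant factors (1,1,1,1,1,1,1,1,1,1,1,1,1,1,1,1,1,1,1,2).

Now H_k = ker ∂_k / im ∂_{k+1}, so:

  H_0: rank C_0 − rank ∂_1 = 10 − 9 = 1, and the invariant factors of ∂_1 are all 1, so H_0 ≅ Z.
  H_1: rank ker ∂_1 − rank ∂_2 = (30 − 9) − 20 = 1, and ∂_2 has invariant factor 2 > 1, so H_1 ≅ Z × Z/2.
  H_2: rank ker ∂_2 − rank ∂_3 = (20 − 20) − 0 = 0, and there is no ∂_3, so H_2 ≅ 0.

As a check, the Euler characteristic is 10 − 30 + 20 = 0, which agrees with 1 − 1 + 0 = 0.

H_0 = Z,  H_1 = Z × Z/2,  H_2 = 0.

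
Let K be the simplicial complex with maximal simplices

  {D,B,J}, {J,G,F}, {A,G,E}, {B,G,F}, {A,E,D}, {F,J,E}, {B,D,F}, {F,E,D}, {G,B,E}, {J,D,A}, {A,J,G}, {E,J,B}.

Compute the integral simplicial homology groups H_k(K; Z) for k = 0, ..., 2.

H_0 ≅ Z,  H_1 ≅ Z/2,  H_2 = 0.

Order the vertices as A < B < D < E < F < G < J. Listing each simplex with vertices in this order, K has dimension 2 with simplices:

  0-simplices (7): A, B, D, E, F, G, J
  1-simplices (18): AD, AE, AG, AJ, BD, BE, BF, BG, BJ, DE, DF, DJ, EF, EG, EJ, FG, FJ, GJ
  2-simplices (12): ADE, ADJ, AEG, AGJ, BDF, BDJ, BEG, BEJ, BFG, DEF, EFJ, FGJ

so the chain groups are C_0 ≅ Z^7, C_1 ≅ Z^18, C_2 ≅ Z^12.

∂_1: C_1 → C_0 is given by ∂[p,q] = [q] − [p].
As a 7×18 matrix over Z this has rank 6, with invariant factors (1,1,1,1,1,1).

The boundary map ∂_2: C_2 → C_1 acts by ∂[p,q,r] = [q,r] − [p,r] + [p,q]. For instance
  ∂BEG = EG − BG + BE,
  ∂ADE = DE − AE + AD.
As a 18×12 matrix over Z this has rank 12, with invariant factors (1,1,1,1,1,1,1,1,1,1,1,2).

Computing H_k = (kernel of ∂_k) / (image of ∂_{k+1}):

  H_0: rank C_0 − rank ∂_1 = 7 − 6 = 1, and the invariant factors of ∂_1 are all 1, so H_0 ≅ Z.
  H_1: rank ker ∂_1 − rank ∂_2 = (18 − 6) − 12 = 0, and ∂_2 has invariant factor 2 > 1, so H_1 ≅ Z/2.
  H_2: rank ker ∂_2 − rank ∂_3 = (12 − 12) − 0 = 0, and there is no ∂_3, so H_2 ≅ 0.

As a check, the Euler characteristic is 7 − 18 + 12 = 1, which agrees with 1 − 0 + 0 = 1.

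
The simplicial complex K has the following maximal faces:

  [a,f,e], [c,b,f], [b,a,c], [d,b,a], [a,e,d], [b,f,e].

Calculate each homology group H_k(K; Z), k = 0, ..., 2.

We work with the vertex ordering a < b < c < d < e < f. The simplices of K, each written with vertices in increasing order, are:

  0-simplices (6): a, b, c, d, e, f
  1-simplices (12): ab, ac, ad, ae, af, bc, bd, be, bf, cf, de, ef
  2-simplices (6): abc, abd, ade, aef, bcf, bef

so the chain groups are C_0 ≅ Z^6, C_1 ≅ Z^12, C_2 ≅ Z^6.

Boundary ∂_1: C_1 → C_0 sends each edge [p,q] (with p < q) to q − p. For instance
  ∂cf = f − c.
This gives a 6×12 integer matrix of rank 5; reducing to Smith normal form yields diagonal entries (1,1,1,1,1).

∂_2: C_2 → C_1 maps a triangle to the signed sum of its edges. For instance
  ∂aef = ef − af + ae,
  ∂bcf = cf − bf + bc.
As a 12×6 matrix over Z this has rank 6, with invariant factors (1,1,1,1,1,1).

Reading off H_k = ker ∂_k / im ∂_{k+1}:

  H_0: rank C_0 − rank ∂_1 = 6 − 5 = 1, and the invariant factors of ∂_1 are all 1, so H_0 ≅ Z.
  H_1: rank ker ∂_1 − rank ∂_2 = (12 − 5) − 6 = 1, and the invariant factors of ∂_2 are all 1, so H_1 ≅ Z.
  H_2: rank ker ∂_2 − rank ∂_3 = (6 − 6) − 0 = 0, and there is no ∂_3, so H_2 ≅ 0.

H_0 = Z,  H_1 = Z,  H_2 = 0.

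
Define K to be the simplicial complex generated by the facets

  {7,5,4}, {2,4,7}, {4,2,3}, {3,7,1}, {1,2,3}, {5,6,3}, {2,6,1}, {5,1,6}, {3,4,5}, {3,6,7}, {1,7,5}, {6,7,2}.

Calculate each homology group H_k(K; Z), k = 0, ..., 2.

H_0 ≅ Z,  H_1 ≅ Z/2,  H_2 = 0.

We work with the vertex ordering 1 < 2 < 3 < 4 < 5 < 6 < 7. The simplices of K, each written with vertices in increasing order, are:

  0-simplices (7): [1], [2], [3], [4], [5], [6], [7]
  1-simplices (18): [1,2], [1,3], [1,5], [1,6], [1,7], [2,3], [2,4], [2,6], [2,7], [3,4], [3,5], [3,6], [3,7], [4,5], [4,7], [5,6], [5,7], [6,7]
  2-simplices (12): [1,2,3], [1,2,6], [1,3,7], [1,5,6], [1,5,7], [2,3,4], [2,4,7], [2,6,7], [3,4,5], [3,5,6], [3,6,7], [4,5,7]

giving chain groups C_0 ≅ Z^7, C_1 ≅ Z^18, C_2 ≅ Z^12.

∂_1: C_1 → C_0 is given by ∂[p,q] = [q] − [p]. For instance
  ∂[5,6] = [6] − [5].
As a 7×18 matrix over Z this has rank 6, with invariant factors (1,1,1,1,1,1).

Boundary ∂_2: C_2 → C_1 maps a triangle to the signed sum of its edges. For instance
  ∂[2,3,4] = [3,4] − [2,4] + [2,3],
  ∂[3,5,6] = [5,6] − [3,6] + [3,5].
The 18×12 boundary matrix has rank 12 and Smith normal form diag(1,1,1,1,1,1,1,1,1,1,1,2).

Now H_k = ker ∂_k / im ∂_{k+1}, so:

  H_0: rank C_0 − rank ∂_1 = 7 − 6 = 1, and the invariant factors of ∂_1 are all 1, so H_0 = Z.
  H_1: rank ker ∂_1 − rank ∂_2 = (18 − 6) − 12 = 0, and ∂_2 has invariant factor 2 > 1, so H_1 = Z/2.
  H_2: rank ker ∂_2 − rank ∂_3 = (12 − 12) − 0 = 0, and there is no ∂_3, so H_2 = 0.

As a check, the Euler characteristic is 7 − 18 + 12 = 1, which agrees with 1 − 0 + 0 = 1.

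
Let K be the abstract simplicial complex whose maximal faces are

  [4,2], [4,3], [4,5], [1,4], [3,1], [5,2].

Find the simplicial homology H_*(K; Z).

Order the vertices as 1 < 2 < 3 < 4 < 5. Listing each simplex with vertices in this order, K has dimension 1 with simplices:

  0-simplices (5): [1], [2], [3], [4], [5]
  1-simplices (6): [1,3], [1,4], [2,4], [2,5], [3,4], [4,5]

giving chain groups C_0 ≅ Z^5, C_1 ≅ Z^6.

Boundary ∂_1: C_1 → C_0 maps an edge to its endpoints' difference, ∂[p,q] = q − p. For instance
  ∂[2,5] = [5] − [2].
As a 5×6 matrix over Z this has rank 4, with invariant factors (1,1,1,1).

From H_k ≅ ker(∂_k) / im(∂_{k+1}) we obtain:

  H_0: rank C_0 − rank ∂_1 = 5 − 4 = 1, and the invariant factors of ∂_1 are all 1, so H_0 = Z.
  H_1: rank ker ∂_1 − rank ∂_2 = (6 − 4) − 0 = 2, and there is no ∂_2, so H_1 = Z^2.

H_0 ≅ Z,  H_1 ≅ Z^2.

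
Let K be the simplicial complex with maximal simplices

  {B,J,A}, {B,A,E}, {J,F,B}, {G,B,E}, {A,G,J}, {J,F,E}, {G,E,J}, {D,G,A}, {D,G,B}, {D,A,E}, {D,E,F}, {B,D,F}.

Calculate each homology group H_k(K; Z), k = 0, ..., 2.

H_0 ≅ Z,  H_1 ≅ Z/2,  H_2 = 0.

Fix the vertex order A < B < D < E < F < G < J and write every simplex with vertices in increasing order. Then dim K = 2 and the simplices of K are:

  0-simplices (7): A, B, D, E, F, G, J
  1-simplices (18): AB, AD, AE, AG, AJ, BD, BE, BF, BG, BJ, DE, DF, DG, EF, EG, EJ, FJ, GJ
  2-simplices (12): ABE, ABJ, ADE, ADG, AGJ, BDF, BDG, BEG, BFJ, DEF, EFJ, EGJ

Hence C_0 ≅ Z^7, C_1 ≅ Z^18, C_2 ≅ Z^12.

Boundary ∂_1: C_1 → C_0 sends each edge [p,q] (with p < q) to q − p.
The 7×18 boundary matrix has rank 6 and Smith normal form diag(1,1,1,1,1,1).

The boundary map ∂_2: C_2 → C_1 acts by ∂[p,q,r] = [q,r] − [p,r] + [p,q]. For instance
  ∂ADE = DE − AE + AD,
  ∂BEG = EG − BG + BE.
As a 18×12 matrix over Z this has rank 12, with invariant factors (1,1,1,1,1,1,1,1,1,1,1,2).

From H_k ≅ ker(∂_k) / im(∂_{k+1}) we obtain:

  H_0: rank C_0 − rank ∂_1 = 7 − 6 = 1, and the invariant factors of ∂_1 are all 1, so H_0 ≅ Z.
  H_1: rank ker ∂_1 − rank ∂_2 = (18 − 6) − 12 = 0, and ∂_2 has invariant factor 2 > 1, so H_1 ≅ Z/2.
  H_2: rank ker ∂_2 − rank ∂_3 = (12 − 12) − 0 = 0, and there is no ∂_3, so H_2 ≅ 0.

As a check, the Euler characteristic is 7 − 18 + 12 = 1, which agrees with 1 − 0 + 0 = 1.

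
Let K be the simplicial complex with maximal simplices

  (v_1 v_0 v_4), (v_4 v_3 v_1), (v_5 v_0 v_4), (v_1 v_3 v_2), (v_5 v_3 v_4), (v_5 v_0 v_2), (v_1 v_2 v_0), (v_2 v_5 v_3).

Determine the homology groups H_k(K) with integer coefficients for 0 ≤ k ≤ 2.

Take the total order v_0 < v_1 < v_2 < v_3 < v_4 < v_5 on the vertex set. Then K (dimension 2) consists of the simplices:

  0-simplices (6): [v_0], [v_1], [v_2], [v_3], [v_4], [v_5]
  1-simplices (12): [v_0,v_1], [v_0,v_2], [v_0,v_4], [v_0,v_5], [v_1,v_2], [v_1,v_3], [v_1,v_4], [v_2,v_3], [v_2,v_5], [v_3,v_4], [v_3,v_5], [v_4,v_5]
  2-simplices (8): [v_0,v_1,v_2], [v_0,v_1,v_4], [v_0,v_2,v_5], [v_0,v_4,v_5], [v_1,v_2,v_3], [v_1,v_3,v_4], [v_2,v_3,v_5], [v_3,v_4,v_5]

giving chain groups C_0 ≅ Z^6, C_1 ≅ Z^12, C_2 ≅ Z^8.

Boundary ∂_1: C_1 → C_0 is given by ∂[p,q] = [q] − [p].
The resulting 6×12 matrix has rank 5, and its Smith normal form has invariant factors (1,1,1,1,1).

The boundary map ∂_2: C_2 → C_1 acts by ∂[p,q,r] = [q,r] − [p,r] + [p,q]. For instance
  ∂[v_0,v_2,v_5] = [v_2,v_5] − [v_0,v_5] + [v_0,v_2],
  ∂[v_2,v_3,v_5] = [v_3,v_5] − [v_2,v_5] + [v_2,v_3].
This gives a 12×8 integer matrix of rank 7; reducing to Smith normal form yields diagonal entries (1,1,1,1,1,1,1).

Computing H_k = (kernel of ∂_k) / (image of ∂_{k+1}):

  H_0: rank C_0 − rank ∂_1 = 6 − 5 = 1, and the invariant factors of ∂_1 are all 1, so H_0 ≅ Z.
  H_1: rank ker ∂_1 − rank ∂_2 = (12 − 5) − 7 = 0, and the invariant factors of ∂_2 are all 1, so H_1 ≅ 0.
  H_2: rank ker ∂_2 − rank ∂_3 = (8 − 7) − 0 = 1, and there is no ∂_3, so H_2 ≅ Z.

As a check, the Euler characteristic is 6 − 12 + 8 = 2, which agrees with 1 − 0 + 1 = 2.

H_0 ≅ Z,  H_1 = 0,  H_2 ≅ Z.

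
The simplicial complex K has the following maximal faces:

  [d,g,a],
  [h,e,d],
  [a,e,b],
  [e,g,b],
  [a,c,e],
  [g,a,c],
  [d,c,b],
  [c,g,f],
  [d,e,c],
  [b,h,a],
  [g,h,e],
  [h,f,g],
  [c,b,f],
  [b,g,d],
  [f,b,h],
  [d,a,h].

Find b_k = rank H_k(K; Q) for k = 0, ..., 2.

Order the vertices as a < b < c < d < e < f < g < h. Listing each simplex with vertices in this order, K has dimension 2 with simplices:

  0-simplices (8): a, b, c, d, e, f, g, h
  1-simplices (24): ab, ac, ad, ae, ag, ah, bc, bd, be, bf, bg, bh, cd, ce, cf, cg, de, dg, dh, eg, eh, fg, fh, gh
  2-simplices (16): abe, abh, ace, acg, adg, adh, bcd, bcf, bdg, beg, bfh, cde, cfg, deh, egh, fgh

so the chain groups are C_0 ≅ Z^8, C_1 ≅ Z^24, C_2 ≅ Z^16.

∂_1: C_1 → C_0 maps an edge to its endpoints' difference, ∂[p,q] = q − p. For instance
  ∂fh = h − f.
The 8×24 boundary matrix has rank 7 and Smith normal form diag(1,1,1,1,1,1,1).

Boundary ∂_2: C_2 → C_1 maps a triangle to the signed sum of its edges. For instance
  ∂bcf = cf − bf + bc,
  ∂bcd = cd − bd + bc.
This gives a 24×16 integer matrix of rank 15; reducing to Smith normal form yields diagonal entries (1,1,1,1,1,1,1,1,1,1,1,1,1,1,1).

Now H_k = ker ∂_k / im ∂_{k+1}, so:

  H_0: rank C_0 − rank ∂_1 = 8 − 7 = 1, and the invariant factors of ∂_1 are all 1, so H_0 = Z.
  H_1: rank ker ∂_1 − rank ∂_2 = (24 − 7) − 15 = 2, and the invariant factors of ∂_2 are all 1, so H_1 = Z^2.
  H_2: rank ker ∂_2 − rank ∂_3 = (16 − 15) − 0 = 1, and there is no ∂_3, so H_2 = Z.

As a check, the Euler characteristic is 8 − 24 + 16 = 0, which agrees with 1 − 2 + 1 = 0.

Hence the Betti numbers are b_0 = 1, b_1 = 2, b_2 = 1.

b_0 = 1, b_1 = 2, b_2 = 1.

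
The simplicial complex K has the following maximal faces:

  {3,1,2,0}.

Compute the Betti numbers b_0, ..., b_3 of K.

Order the vertices as 0 < 1 < 2 < 3. Listing each simplex with vertices in this order, K has dimension 3 with simplices:

  0-simplices (4): [0], [1], [2], [3]
  1-simplices (6): [0,1], [0,2], [0,3], [1,2], [1,3], [2,3]
  2-simplices (4): [0,1,2], [0,1,3], [0,2,3], [1,2,3]
  3-simplices (1): [0,1,2,3]

Hence C_0 ≅ Z^4, C_1 ≅ Z^6, C_2 ≅ Z^4, C_3 ≅ Z^1.

∂_1: C_1 → C_0 is given by ∂[p,q] = [q] − [p].
The 4×6 boundary matrix has rank 3 and Smith normal form diag(1,1,1).

The boundary map ∂_2: C_2 → C_1 acts by ∂[p,q,r] = [q,r] − [p,r] + [p,q]. For instance
  ∂[0,2,3] = [2,3] − [0,3] + [0,2],
  ∂[0,1,3] = [1,3] − [0,3] + [0,1].
This gives a 6×4 integer matrix of rank 3; reducing to Smith normal form yields diagonal entries (1,1,1).

The boundary map ∂_3: C_3 → C_2 sends each 3-simplex σ to the alternating sum Σ_i (−1)^i (σ with its i-th vertex removed). For instance
  ∂[0,1,2,3] = [1,2,3] − [0,2,3] + [0,1,3] − [0,1,2].
This gives a 4×1 integer matrix of rank 1; reducing to Smith normal form yields diagonal entries (1).

Reading off H_k = ker ∂_k / im ∂_{k+1}:

  H_0: rank C_0 − rank ∂_1 = 4 − 3 = 1, and the invariant factors of ∂_1 are all 1, so H_0 ≅ Z.
  H_1: rank ker ∂_1 − rank ∂_2 = (6 − 3) − 3 = 0, and the invariant factors of ∂_2 are all 1, so H_1 ≅ 0.
  H_2: rank ker ∂_2 − rank ∂_3 = (4 − 3) − 1 = 0, and the invariant factors of ∂_3 are all 1, so H_2 ≅ 0.
  H_3: rank ker ∂_3 − rank ∂_4 = (1 − 1) − 0 = 0, and there is no ∂_4, so H_3 ≅ 0.

As a check, the Euler characteristic is 4 − 6 + 4 − 1 = 1, which agrees with 1 − 0 + 0 − 0 = 1.

Hence the Betti numbers are b_0 = 1, b_1 = 0, b_2 = 0, b_3 = 0.

b_0 = 1, b_1 = 0, b_2 = 0, b_3 = 0.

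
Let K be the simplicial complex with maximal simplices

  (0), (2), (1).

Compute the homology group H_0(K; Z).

H_0 = Z^3.

Order the vertices as 0 < 1 < 2. Listing each simplex with vertices in this order, K has dimension 0 with simplices:

  0-simplices (3): [0], [1], [2]

Hence C_0 ≅ Z^3.

Now H_k = ker ∂_k / im ∂_{k+1}, so:

  H_0: rank C_0 − rank ∂_1 = 3 − 0 = 3, and there is no ∂_1, so H_0 ≅ Z^3.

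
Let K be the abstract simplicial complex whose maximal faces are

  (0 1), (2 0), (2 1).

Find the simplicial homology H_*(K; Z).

Take the total order 0 < 1 < 2 on the vertex set. Then K (dimension 1) consists of the simplices:

  0-simplices (3): [0], [1], [2]
  1-simplices (3): [0,1], [0,2], [1,2]

Hence C_0 ≅ Z^3, C_1 ≅ Z^3.

Boundary ∂_1: C_1 → C_0 sends each edge [p,q] (with p < q) to q − p. For instance
  ∂[0,2] = [2] − [0].
The 3×3 boundary matrix has rank 2 and Smith normal form diag(1,1).

Computing H_k = (kernel of ∂_k) / (image of ∂_{k+1}):

  H_0: rank C_0 − rank ∂_1 = 3 − 2 = 1, and the invariant factors of ∂_1 are all 1, so H_0 = Z.
  H_1: rank ker ∂_1 − rank ∂_2 = (3 − 2) − 0 = 1, and there is no ∂_2, so H_1 = Z.

H_0 ≅ Z,  H_1 ≅ Z.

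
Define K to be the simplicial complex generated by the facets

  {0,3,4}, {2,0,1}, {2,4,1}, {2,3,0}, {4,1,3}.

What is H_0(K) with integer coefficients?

K has 5 vertices, 10 edges, 5 triangles.
rank ∂_0 = 0, rank ∂_1 = 4 ⇒ b_0 = 5 − 0 − 4 = 1; all invariant factors of ∂_1 are 1 so no torsion. So H_0 = Z.

H_0 ≅ Z.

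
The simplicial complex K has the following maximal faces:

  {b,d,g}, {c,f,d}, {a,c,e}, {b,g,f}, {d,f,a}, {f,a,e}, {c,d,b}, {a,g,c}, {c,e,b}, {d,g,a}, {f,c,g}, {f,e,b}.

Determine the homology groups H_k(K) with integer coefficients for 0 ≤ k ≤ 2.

We work with the vertex ordering a < b < c < d < e < f < g. The simplices of K, each written with vertices in increasing order, are:

  0-simplices (7): a, b, c, d, e, f, g
  1-simplices (18): ac, ad, ae, af, ag, bc, bd, be, bf, bg, cd, ce, cf, cg, df, dg, ef, fg
  2-simplices (12): ace, acg, adf, adg, aef, bcd, bce, bdg, bef, bfg, cdf, cfg

Hence C_0 ≅ Z^7, C_1 ≅ Z^18, C_2 ≅ Z^12.

Boundary ∂_1: C_1 → C_0 maps an edge to its endpoints' difference, ∂[p,q] = q − p.
The 7×18 boundary matrix has rank 6 and Smith normal form diag(1,1,1,1,1,1).

The boundary map ∂_2: C_2 → C_1 maps a triangle to the signed sum of its edges. For instance
  ∂bdg = dg − bg + bd,
  ∂cfg = fg − cg + cf.
The resulting 18×12 matrix has rank 12, and its Smith normal form has invariant factors (1,1,1,1,1,1,1,1,1,1,1,2).

Computing H_k = (kernel of ∂_k) / (image of ∂_{k+1}):

  H_0: rank C_0 − rank ∂_1 = 7 − 6 = 1, and the invariant factors of ∂_1 are all 1, so H_0 = Z.
  H_1: rank ker ∂_1 − rank ∂_2 = (18 − 6) − 12 = 0, and ∂_2 has invariant factor 2 > 1, so H_1 = Z/2.
  H_2: rank ker ∂_2 − rank ∂_3 = (12 − 12) − 0 = 0, and there is no ∂_3, so H_2 = 0.

(K is a triangulation of the real projective plane RP^2.)

H_0 = Z,  H_1 = Z/2,  H_2 = 0.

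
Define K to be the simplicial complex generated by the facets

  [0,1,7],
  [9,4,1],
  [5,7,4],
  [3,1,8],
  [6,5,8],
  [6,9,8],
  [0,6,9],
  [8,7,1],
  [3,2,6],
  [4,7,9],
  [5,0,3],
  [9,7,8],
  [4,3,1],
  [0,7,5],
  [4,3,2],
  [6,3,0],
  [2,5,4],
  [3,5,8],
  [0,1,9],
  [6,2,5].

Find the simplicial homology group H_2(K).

Take the total order 0 < 1 < 2 < 3 < 4 < 5 < 6 < 7 < 8 < 9 on the vertex set. Then K (dimension 2) consists of the simplices:

  0-simplices (10): [0], [1], [2], [3], [4], [5], [6], [7], [8], [9]
  1-simplices (30): (30 of them)
  2-simplices (20): (20 of them)

giving chain groups C_0 ≅ Z^10, C_1 ≅ Z^30, C_2 ≅ Z^20.

∂_1: C_1 → C_0 maps an edge to its endpoints' difference, ∂[p,q] = q − p.
As a 10×30 matrix over Z this has rank 9, with invariant factors (1,1,1,1,1,1,1,1,1).

The boundary map ∂_2: C_2 → C_1 acts by ∂[p,q,r] = [q,r] − [p,r] + [p,q]. For instance
  ∂[1,3,4] = [3,4] − [1,4] + [1,3],
  ∂[4,7,9] = [7,9] − [4,9] + [4,7].
This gives a 30×20 integer matrix of rank 20; reducing to Smith normal form yields diagonal entries (1,1,1,1,1,1,1,1,1,1,1,1,1,1,1,1,1,1,1,2).

Now H_k = ker ∂_k / im ∂_{k+1}, so:

  H_2: rank ker ∂_2 − rank ∂_3 = (20 − 20) − 0 = 0, and there is no ∂_3, so H_2 = 0.

H_2 = 0.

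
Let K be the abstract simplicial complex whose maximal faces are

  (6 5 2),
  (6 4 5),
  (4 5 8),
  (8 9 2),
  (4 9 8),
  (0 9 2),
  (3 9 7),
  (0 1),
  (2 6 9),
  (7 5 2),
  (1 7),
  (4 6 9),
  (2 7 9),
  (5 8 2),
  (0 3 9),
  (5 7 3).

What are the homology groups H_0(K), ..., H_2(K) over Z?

Order the vertices as 0 < 1 < 2 < 3 < 4 < 5 < 6 < 7 < 8 < 9. Listing each simplex with vertices in this order, K has dimension 2 with simplices:

  0-simplices (10): [0], [1], [2], [3], [4], [5], [6], [7], [8], [9]
  1-simplices (23): [0,1], [0,2], [0,3], [0,9], [1,7], [2,5], [2,6], [2,7], [2,8], [2,9], [3,5], [3,7], [3,9], [4,5], [4,6], [4,8], [4,9], [5,6], [5,7], [5,8], [6,9], [7,9], [8,9]
  2-simplices (14): [0,2,9], [0,3,9], [2,5,6], [2,5,7], [2,5,8], [2,6,9], [2,7,9], [2,8,9], [3,5,7], [3,7,9], [4,5,6], [4,5,8], [4,6,9], [4,8,9]

Hence C_0 ≅ Z^10, C_1 ≅ Z^23, C_2 ≅ Z^14.

The boundary map ∂_1: C_1 → C_0 sends each edge [p,q] (with p < q) to q − p.
The 10×23 boundary matrix has rank 9 and Smith normal form diag(1,1,1,1,1,1,1,1,1).

The boundary map ∂_2: C_2 → C_1 acts by ∂[p,q,r] = [q,r] − [p,r] + [p,q]. For instance
  ∂[2,5,8] = [5,8] − [2,8] + [2,5],
  ∂[3,7,9] = [7,9] − [3,9] + [3,7].
The 23×14 boundary matrix has rank 13 and Smith normal form diag(1,1,1,1,1,1,1,1,1,1,1,1,1).

Now H_k = ker ∂_k / im ∂_{k+1}, so:

  H_0: rank C_0 − rank ∂_1 = 10 − 9 = 1, and the invariant factors of ∂_1 are all 1, so H_0 = Z.
  H_1: rank ker ∂_1 − rank ∂_2 = (23 − 9) − 13 = 1, and the invariant factors of ∂_2 are all 1, so H_1 = Z.
  H_2: rank ker ∂_2 − rank ∂_3 = (14 − 13) − 0 = 1, and there is no ∂_3, so H_2 = Z.

H_0 = Z,  H_1 = Z,  H_2 = Z.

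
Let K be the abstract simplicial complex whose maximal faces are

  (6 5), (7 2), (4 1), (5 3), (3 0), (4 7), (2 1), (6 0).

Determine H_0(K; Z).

We work with the vertex ordering 0 < 1 < 2 < 3 < 4 < 5 < 6 < 7. The simplices of K, each written with vertices in increasing order, are:

  0-simplices (8): [0], [1], [2], [3], [4], [5], [6], [7]
  1-simplices (8): [0,3], [0,6], [1,2], [1,4], [2,7], [3,5], [4,7], [5,6]

Hence C_0 ≅ Z^8, C_1 ≅ Z^8.

Boundary ∂_1: C_1 → C_0 is given by ∂[p,q] = [q] − [p]. For instance
  ∂[1,2] = [2] − [1].
The resulting 8×8 matrix has rank 6, and its Smith normal form has invariant factors (1,1,1,1,1,1).

Now H_k = ker ∂_k / im ∂_{k+1}, so:

  H_0: rank C_0 − rank ∂_1 = 8 − 6 = 2, and the invariant factors of ∂_1 are all 1, so H_0 ≅ Z^2.

(K is a triangulation of the disjoint union of the circle S^1 and the circle S^1.)

H_0 ≅ Z^2.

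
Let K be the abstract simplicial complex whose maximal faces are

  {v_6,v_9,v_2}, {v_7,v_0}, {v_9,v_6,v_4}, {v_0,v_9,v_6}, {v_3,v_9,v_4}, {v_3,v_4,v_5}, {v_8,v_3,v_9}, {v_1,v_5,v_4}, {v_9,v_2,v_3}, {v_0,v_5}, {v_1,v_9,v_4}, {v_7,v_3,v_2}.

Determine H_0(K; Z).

H_0 ≅ Z.

Take the total order v_0 < v_1 < v_2 < v_3 < v_4 < v_5 < v_6 < v_7 < v_8 < v_9 on the vertex set. Then K (dimension 2) consists of the simplices:

  0-simplices (10): [v_0], [v_1], [v_2], [v_3], [v_4], [v_5], [v_6], [v_7], [v_8], [v_9]
  1-simplices (21): (21 of them)
  2-simplices (10): [v_0,v_6,v_9], [v_1,v_4,v_5], [v_1,v_4,v_9], [v_2,v_3,v_7], [v_2,v_3,v_9], [v_2,v_6,v_9], [v_3,v_4,v_5], [v_3,v_4,v_9], [v_3,v_8,v_9], [v_4,v_6,v_9]

giving chain groups C_0 ≅ Z^10, C_1 ≅ Z^21, C_2 ≅ Z^10.

The boundary map ∂_1: C_1 → C_0 is given by ∂[p,q] = [q] − [p].
The 10×21 boundary matrix has rank 9 and Smith normal form diag(1,1,1,1,1,1,1,1,1).

The boundary map ∂_2: C_2 → C_1 maps a triangle to the signed sum of its edges. For instance
  ∂[v_0,v_6,v_9] = [v_6,v_9] − [v_0,v_9] + [v_0,v_6],
  ∂[v_3,v_4,v_5] = [v_4,v_5] − [v_3,v_5] + [v_3,v_4].
This gives a 21×10 integer matrix of rank 10; reducing to Smith normal form yields diagonal entries (1,1,1,1,1,1,1,1,1,1).

Reading off H_k = ker ∂_k / im ∂_{k+1}:

  H_0: rank C_0 − rank ∂_1 = 10 − 9 = 1, and the invariant factors of ∂_1 are all 1, so H_0 = Z.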